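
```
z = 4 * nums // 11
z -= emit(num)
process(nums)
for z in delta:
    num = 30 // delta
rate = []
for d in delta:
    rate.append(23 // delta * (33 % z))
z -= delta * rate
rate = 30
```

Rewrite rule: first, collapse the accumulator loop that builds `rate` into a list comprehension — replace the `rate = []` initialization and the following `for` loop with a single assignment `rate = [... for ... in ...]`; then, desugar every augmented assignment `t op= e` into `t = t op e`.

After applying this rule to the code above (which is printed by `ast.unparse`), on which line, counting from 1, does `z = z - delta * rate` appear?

Transformed code:
z = 4 * nums // 11
z = z - emit(num)
process(nums)
for z in delta:
    num = 30 // delta
rate = [23 // delta * (33 % z) for d in delta]
z = z - delta * rate
rate = 30

7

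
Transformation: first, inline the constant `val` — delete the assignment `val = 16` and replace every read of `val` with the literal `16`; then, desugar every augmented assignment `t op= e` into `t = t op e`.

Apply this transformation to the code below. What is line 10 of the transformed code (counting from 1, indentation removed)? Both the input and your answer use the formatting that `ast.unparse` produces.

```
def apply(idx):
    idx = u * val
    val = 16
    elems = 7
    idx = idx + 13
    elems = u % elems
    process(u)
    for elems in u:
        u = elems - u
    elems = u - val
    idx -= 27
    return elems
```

idx = idx - 27

Transformed code:
def apply(idx):
    idx = u * 16
    elems = 7
    idx = idx + 13
    elems = u % elems
    process(u)
    for elems in u:
        u = elems - u
    elems = u - 16
    idx = idx - 27
    return elems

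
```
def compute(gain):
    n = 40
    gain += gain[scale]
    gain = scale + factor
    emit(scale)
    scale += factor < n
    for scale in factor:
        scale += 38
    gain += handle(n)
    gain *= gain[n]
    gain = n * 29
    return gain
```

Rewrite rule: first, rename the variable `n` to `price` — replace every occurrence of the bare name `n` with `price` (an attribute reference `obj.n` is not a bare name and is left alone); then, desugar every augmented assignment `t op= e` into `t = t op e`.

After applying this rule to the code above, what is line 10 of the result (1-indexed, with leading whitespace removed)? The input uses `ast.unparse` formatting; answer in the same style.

Transformed code:
def compute(gain):
    price = 40
    gain = gain + gain[scale]
    gain = scale + factor
    emit(scale)
    scale = scale + (factor < price)
    for scale in factor:
        scale = scale + 38
    gain = gain + handle(price)
    gain = gain * gain[price]
    gain = price * 29
    return gain

gain = gain * gain[price]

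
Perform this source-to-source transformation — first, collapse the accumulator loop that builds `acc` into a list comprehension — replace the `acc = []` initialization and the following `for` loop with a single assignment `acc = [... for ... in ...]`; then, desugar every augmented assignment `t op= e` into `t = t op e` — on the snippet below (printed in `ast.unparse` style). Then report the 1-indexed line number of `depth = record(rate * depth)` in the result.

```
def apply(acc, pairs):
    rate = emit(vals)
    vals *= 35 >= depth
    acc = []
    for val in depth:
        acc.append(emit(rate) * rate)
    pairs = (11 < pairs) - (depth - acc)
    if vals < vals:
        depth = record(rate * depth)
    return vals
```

7

Transformed code:
def apply(acc, pairs):
    rate = emit(vals)
    vals = vals * (35 >= depth)
    acc = [emit(rate) * rate for val in depth]
    pairs = (11 < pairs) - (depth - acc)
    if vals < vals:
        depth = record(rate * depth)
    return vals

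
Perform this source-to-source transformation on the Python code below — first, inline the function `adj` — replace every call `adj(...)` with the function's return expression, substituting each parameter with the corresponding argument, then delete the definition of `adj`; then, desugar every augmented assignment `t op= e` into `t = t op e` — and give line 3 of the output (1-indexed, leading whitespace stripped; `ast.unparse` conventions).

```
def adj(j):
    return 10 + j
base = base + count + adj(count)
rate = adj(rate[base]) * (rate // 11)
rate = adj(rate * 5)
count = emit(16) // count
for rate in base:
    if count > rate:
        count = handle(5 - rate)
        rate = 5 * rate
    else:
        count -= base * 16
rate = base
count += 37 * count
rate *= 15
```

Transformed code:
base = base + count + (10 + count)
rate = (10 + rate[base]) * (rate // 11)
rate = 10 + rate * 5
count = emit(16) // count
for rate in base:
    if count > rate:
        count = handle(5 - rate)
        rate = 5 * rate
    else:
        count = count - base * 16
rate = base
count = count + 37 * count
rate = rate * 15

rate = 10 + rate * 5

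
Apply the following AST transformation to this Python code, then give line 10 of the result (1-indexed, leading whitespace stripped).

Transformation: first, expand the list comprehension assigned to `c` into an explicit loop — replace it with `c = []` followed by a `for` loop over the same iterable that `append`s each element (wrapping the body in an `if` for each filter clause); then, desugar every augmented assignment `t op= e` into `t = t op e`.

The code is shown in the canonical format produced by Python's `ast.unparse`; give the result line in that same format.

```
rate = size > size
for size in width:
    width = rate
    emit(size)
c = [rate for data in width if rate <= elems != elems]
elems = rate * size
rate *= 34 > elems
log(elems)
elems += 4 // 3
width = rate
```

rate = rate * (34 > elems)

Transformed code:
rate = size > size
for size in width:
    width = rate
    emit(size)
c = []
for data in width:
    if rate <= elems != elems:
        c.append(rate)
elems = rate * size
rate = rate * (34 > elems)
log(elems)
elems = elems + 4 // 3
width = rate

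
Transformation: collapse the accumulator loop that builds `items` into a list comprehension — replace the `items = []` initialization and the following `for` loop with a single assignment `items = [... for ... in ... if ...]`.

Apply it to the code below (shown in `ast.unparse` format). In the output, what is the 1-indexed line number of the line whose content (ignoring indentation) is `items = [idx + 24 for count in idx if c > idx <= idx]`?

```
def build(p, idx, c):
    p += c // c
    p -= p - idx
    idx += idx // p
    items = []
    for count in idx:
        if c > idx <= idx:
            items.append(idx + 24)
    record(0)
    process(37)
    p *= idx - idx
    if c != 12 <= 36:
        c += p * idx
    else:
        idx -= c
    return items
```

Transformed code:
def build(p, idx, c):
    p += c // c
    p -= p - idx
    idx += idx // p
    items = [idx + 24 for count in idx if c > idx <= idx]
    record(0)
    process(37)
    p *= idx - idx
    if c != 12 <= 36:
        c += p * idx
    else:
        idx -= c
    return items

5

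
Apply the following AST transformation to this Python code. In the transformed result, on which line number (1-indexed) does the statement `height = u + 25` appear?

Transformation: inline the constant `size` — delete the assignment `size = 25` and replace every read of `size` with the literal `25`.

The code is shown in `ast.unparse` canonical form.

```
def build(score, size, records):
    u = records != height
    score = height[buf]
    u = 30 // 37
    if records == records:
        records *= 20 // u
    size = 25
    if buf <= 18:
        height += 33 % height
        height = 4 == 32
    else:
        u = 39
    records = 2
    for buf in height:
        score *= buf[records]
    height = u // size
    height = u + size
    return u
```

16

Transformed code:
def build(score, size, records):
    u = records != height
    score = height[buf]
    u = 30 // 37
    if records == records:
        records *= 20 // u
    if buf <= 18:
        height += 33 % height
        height = 4 == 32
    else:
        u = 39
    records = 2
    for buf in height:
        score *= buf[records]
    height = u // 25
    height = u + 25
    return u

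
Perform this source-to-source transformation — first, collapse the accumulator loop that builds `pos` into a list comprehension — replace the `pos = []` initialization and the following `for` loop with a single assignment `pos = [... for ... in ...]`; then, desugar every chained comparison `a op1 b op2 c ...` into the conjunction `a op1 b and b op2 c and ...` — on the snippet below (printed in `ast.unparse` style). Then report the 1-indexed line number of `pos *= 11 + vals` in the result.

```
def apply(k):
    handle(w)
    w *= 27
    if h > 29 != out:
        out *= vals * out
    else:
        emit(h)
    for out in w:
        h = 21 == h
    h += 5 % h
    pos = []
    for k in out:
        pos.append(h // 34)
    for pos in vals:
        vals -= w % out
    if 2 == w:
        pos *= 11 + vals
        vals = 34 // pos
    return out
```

Transformed code:
def apply(k):
    handle(w)
    w *= 27
    if h > 29 and 29 != out:
        out *= vals * out
    else:
        emit(h)
    for out in w:
        h = 21 == h
    h += 5 % h
    pos = [h // 34 for k in out]
    for pos in vals:
        vals -= w % out
    if 2 == w:
        pos *= 11 + vals
        vals = 34 // pos
    return out

15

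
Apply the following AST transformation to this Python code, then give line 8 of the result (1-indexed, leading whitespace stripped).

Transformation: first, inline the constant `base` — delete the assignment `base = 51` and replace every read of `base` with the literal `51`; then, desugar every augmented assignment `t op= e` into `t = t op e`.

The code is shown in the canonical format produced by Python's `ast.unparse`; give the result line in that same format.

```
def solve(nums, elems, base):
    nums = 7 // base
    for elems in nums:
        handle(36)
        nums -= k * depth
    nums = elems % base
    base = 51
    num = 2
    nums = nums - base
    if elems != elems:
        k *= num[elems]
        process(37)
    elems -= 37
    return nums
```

nums = nums - 51

Transformed code:
def solve(nums, elems, base):
    nums = 7 // 51
    for elems in nums:
        handle(36)
        nums = nums - k * depth
    nums = elems % 51
    num = 2
    nums = nums - 51
    if elems != elems:
        k = k * num[elems]
        process(37)
    elems = elems - 37
    return nums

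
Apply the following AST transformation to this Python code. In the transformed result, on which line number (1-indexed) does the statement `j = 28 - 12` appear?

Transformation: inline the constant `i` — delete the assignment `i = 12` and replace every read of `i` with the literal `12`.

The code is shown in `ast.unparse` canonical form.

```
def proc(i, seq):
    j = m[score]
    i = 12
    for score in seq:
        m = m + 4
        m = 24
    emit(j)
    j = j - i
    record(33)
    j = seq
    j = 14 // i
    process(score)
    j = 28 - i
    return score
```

12

Transformed code:
def proc(i, seq):
    j = m[score]
    for score in seq:
        m = m + 4
        m = 24
    emit(j)
    j = j - 12
    record(33)
    j = seq
    j = 14 // 12
    process(score)
    j = 28 - 12
    return score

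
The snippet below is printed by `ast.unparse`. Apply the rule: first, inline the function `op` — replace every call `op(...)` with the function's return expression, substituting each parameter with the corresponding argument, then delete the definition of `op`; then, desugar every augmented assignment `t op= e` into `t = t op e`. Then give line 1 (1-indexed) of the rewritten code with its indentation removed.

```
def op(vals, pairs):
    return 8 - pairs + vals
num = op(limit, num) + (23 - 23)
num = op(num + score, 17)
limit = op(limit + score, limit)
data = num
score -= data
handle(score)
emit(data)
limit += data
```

Transformed code:
num = 8 - num + limit + (23 - 23)
num = 8 - 17 + (num + score)
limit = 8 - limit + (limit + score)
data = num
score = score - data
handle(score)
emit(data)
limit = limit + data

num = 8 - num + limit + (23 - 23)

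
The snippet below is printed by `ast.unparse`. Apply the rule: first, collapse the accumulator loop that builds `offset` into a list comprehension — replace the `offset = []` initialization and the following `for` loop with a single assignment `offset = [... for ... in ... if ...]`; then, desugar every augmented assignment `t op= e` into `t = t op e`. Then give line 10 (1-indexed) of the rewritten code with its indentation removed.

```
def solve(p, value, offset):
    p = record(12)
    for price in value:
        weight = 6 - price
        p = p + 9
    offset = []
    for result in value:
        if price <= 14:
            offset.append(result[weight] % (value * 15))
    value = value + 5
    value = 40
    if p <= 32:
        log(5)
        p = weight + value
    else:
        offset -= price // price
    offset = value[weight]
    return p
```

log(5)

Transformed code:
def solve(p, value, offset):
    p = record(12)
    for price in value:
        weight = 6 - price
        p = p + 9
    offset = [result[weight] % (value * 15) for result in value if price <= 14]
    value = value + 5
    value = 40
    if p <= 32:
        log(5)
        p = weight + value
    else:
        offset = offset - price // price
    offset = value[weight]
    return p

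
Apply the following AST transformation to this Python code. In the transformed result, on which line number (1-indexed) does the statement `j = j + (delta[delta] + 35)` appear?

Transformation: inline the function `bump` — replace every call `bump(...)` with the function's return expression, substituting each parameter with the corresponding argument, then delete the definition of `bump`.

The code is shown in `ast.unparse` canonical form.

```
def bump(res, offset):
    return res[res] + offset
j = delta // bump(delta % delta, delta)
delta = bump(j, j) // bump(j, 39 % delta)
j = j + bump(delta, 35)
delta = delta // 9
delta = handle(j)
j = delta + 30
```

Transformed code:
j = delta // ((delta % delta)[delta % delta] + delta)
delta = (j[j] + j) // (j[j] + 39 % delta)
j = j + (delta[delta] + 35)
delta = delta // 9
delta = handle(j)
j = delta + 30

3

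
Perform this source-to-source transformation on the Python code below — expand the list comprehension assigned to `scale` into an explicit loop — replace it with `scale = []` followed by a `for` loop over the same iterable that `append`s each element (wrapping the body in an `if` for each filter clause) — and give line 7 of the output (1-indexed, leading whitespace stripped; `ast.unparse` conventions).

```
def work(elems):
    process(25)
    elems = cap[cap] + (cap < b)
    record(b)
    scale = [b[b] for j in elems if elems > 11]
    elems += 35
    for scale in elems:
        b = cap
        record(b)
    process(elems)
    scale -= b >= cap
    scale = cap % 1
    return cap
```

Transformed code:
def work(elems):
    process(25)
    elems = cap[cap] + (cap < b)
    record(b)
    scale = []
    for j in elems:
        if elems > 11:
            scale.append(b[b])
    elems += 35
    for scale in elems:
        b = cap
        record(b)
    process(elems)
    scale -= b >= cap
    scale = cap % 1
    return cap

if elems > 11:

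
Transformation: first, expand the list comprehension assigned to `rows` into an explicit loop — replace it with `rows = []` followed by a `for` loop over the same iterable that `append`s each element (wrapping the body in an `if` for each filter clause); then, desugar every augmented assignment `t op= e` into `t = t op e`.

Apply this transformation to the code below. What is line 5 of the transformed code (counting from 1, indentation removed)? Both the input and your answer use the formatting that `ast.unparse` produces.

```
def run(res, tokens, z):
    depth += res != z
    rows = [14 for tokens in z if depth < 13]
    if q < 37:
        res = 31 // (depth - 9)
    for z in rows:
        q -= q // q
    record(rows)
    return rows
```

Transformed code:
def run(res, tokens, z):
    depth = depth + (res != z)
    rows = []
    for tokens in z:
        if depth < 13:
            rows.append(14)
    if q < 37:
        res = 31 // (depth - 9)
    for z in rows:
        q = q - q // q
    record(rows)
    return rows

if depth < 13:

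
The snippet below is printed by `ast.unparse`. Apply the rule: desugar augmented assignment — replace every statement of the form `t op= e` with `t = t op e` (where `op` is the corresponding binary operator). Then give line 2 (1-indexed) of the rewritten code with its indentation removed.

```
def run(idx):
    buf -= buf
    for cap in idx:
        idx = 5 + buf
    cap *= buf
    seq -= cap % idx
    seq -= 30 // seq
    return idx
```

Transformed code:
def run(idx):
    buf = buf - buf
    for cap in idx:
        idx = 5 + buf
    cap = cap * buf
    seq = seq - cap % idx
    seq = seq - 30 // seq
    return idx

buf = buf - buf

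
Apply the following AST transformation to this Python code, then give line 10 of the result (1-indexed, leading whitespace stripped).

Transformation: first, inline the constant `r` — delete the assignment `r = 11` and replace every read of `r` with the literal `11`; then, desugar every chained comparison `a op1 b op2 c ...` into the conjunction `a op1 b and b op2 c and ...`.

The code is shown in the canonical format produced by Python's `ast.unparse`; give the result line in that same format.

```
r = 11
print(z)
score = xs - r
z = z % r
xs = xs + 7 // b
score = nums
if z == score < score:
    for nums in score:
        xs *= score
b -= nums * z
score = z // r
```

score = z // 11

Transformed code:
print(z)
score = xs - 11
z = z % 11
xs = xs + 7 // b
score = nums
if z == score and score < score:
    for nums in score:
        xs *= score
b -= nums * z
score = z // 11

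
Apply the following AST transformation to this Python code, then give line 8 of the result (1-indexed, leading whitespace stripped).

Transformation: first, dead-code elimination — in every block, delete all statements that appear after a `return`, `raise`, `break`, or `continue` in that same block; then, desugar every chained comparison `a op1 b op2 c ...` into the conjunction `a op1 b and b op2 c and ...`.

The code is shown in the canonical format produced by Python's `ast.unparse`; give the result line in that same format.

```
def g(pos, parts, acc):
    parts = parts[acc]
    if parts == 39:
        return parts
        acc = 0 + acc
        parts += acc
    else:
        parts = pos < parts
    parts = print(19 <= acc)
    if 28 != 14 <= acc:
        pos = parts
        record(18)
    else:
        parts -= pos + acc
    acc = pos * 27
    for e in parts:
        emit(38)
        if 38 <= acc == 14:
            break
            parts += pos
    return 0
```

Transformed code:
def g(pos, parts, acc):
    parts = parts[acc]
    if parts == 39:
        return parts
    else:
        parts = pos < parts
    parts = print(19 <= acc)
    if 28 != 14 and 14 <= acc:
        pos = parts
        record(18)
    else:
        parts -= pos + acc
    acc = pos * 27
    for e in parts:
        emit(38)
        if 38 <= acc and acc == 14:
            break
    return 0

if 28 != 14 and 14 <= acc:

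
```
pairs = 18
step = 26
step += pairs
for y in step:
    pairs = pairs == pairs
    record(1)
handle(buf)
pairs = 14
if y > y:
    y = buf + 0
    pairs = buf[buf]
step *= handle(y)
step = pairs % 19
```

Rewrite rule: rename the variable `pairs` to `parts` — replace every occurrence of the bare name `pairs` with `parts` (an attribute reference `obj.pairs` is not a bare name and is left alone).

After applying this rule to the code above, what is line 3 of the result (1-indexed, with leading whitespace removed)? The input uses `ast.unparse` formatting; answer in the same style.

step += parts

Transformed code:
parts = 18
step = 26
step += parts
for y in step:
    parts = parts == parts
    record(1)
handle(buf)
parts = 14
if y > y:
    y = buf + 0
    parts = buf[buf]
step *= handle(y)
step = parts % 19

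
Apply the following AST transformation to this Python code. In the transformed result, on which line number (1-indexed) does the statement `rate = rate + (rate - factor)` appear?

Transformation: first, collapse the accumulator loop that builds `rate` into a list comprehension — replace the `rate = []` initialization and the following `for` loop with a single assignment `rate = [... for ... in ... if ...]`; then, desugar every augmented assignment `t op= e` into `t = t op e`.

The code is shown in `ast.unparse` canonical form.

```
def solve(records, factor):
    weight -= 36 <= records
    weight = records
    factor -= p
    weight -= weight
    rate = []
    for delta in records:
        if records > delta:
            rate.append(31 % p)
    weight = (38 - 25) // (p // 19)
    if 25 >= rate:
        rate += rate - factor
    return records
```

Transformed code:
def solve(records, factor):
    weight = weight - (36 <= records)
    weight = records
    factor = factor - p
    weight = weight - weight
    rate = [31 % p for delta in records if records > delta]
    weight = (38 - 25) // (p // 19)
    if 25 >= rate:
        rate = rate + (rate - factor)
    return records

9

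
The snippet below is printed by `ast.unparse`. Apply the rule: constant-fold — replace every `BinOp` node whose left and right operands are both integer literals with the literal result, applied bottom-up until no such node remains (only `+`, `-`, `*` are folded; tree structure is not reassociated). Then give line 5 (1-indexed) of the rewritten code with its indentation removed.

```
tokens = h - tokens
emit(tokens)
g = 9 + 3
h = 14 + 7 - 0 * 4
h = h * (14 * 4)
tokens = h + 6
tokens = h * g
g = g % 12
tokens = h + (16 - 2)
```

Transformed code:
tokens = h - tokens
emit(tokens)
g = 12
h = 21
h = h * 56
tokens = h + 6
tokens = h * g
g = g % 12
tokens = h + 14

h = h * 56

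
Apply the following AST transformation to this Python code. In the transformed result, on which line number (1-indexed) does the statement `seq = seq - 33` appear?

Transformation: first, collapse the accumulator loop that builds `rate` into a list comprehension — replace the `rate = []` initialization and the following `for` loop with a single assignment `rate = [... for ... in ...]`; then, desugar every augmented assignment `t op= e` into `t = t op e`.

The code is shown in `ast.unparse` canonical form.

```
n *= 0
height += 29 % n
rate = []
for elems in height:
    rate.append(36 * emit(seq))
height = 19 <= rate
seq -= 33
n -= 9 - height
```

Transformed code:
n = n * 0
height = height + 29 % n
rate = [36 * emit(seq) for elems in height]
height = 19 <= rate
seq = seq - 33
n = n - (9 - height)

5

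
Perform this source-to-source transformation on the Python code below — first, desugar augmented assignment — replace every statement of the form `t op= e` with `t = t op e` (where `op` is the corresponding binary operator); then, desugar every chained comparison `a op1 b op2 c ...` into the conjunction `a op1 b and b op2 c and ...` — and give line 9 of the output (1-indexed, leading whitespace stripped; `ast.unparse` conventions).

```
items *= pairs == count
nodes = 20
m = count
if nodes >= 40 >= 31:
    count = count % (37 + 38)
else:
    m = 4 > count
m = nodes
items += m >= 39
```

Transformed code:
items = items * (pairs == count)
nodes = 20
m = count
if nodes >= 40 and 40 >= 31:
    count = count % (37 + 38)
else:
    m = 4 > count
m = nodes
items = items + (m >= 39)

items = items + (m >= 39)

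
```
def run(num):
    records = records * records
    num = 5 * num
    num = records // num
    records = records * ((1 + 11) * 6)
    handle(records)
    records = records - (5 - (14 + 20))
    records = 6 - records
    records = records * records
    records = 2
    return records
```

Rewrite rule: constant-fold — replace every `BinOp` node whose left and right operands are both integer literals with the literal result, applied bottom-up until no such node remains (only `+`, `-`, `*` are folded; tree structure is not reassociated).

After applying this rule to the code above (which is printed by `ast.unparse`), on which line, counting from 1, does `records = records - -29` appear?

7

Transformed code:
def run(num):
    records = records * records
    num = 5 * num
    num = records // num
    records = records * 72
    handle(records)
    records = records - -29
    records = 6 - records
    records = records * records
    records = 2
    return records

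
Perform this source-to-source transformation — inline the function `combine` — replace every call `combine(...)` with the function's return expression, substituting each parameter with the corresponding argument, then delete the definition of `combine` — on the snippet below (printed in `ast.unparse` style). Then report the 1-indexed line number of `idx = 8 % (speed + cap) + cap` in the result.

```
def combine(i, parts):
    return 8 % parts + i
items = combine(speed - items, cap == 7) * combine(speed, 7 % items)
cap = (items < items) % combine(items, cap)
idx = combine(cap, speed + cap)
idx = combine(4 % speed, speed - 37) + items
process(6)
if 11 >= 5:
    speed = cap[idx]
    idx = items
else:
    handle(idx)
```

Transformed code:
items = (8 % (cap == 7) + (speed - items)) * (8 % (7 % items) + speed)
cap = (items < items) % (8 % cap + items)
idx = 8 % (speed + cap) + cap
idx = 8 % (speed - 37) + 4 % speed + items
process(6)
if 11 >= 5:
    speed = cap[idx]
    idx = items
else:
    handle(idx)

3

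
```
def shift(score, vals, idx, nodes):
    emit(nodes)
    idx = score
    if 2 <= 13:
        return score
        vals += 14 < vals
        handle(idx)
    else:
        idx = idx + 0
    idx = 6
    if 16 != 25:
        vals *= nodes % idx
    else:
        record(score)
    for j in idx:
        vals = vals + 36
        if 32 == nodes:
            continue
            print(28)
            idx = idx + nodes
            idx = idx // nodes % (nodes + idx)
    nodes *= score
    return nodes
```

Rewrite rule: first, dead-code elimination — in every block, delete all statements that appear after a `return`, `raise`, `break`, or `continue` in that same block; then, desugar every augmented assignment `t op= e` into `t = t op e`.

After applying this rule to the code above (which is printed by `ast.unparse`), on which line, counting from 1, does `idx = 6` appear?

8

Transformed code:
def shift(score, vals, idx, nodes):
    emit(nodes)
    idx = score
    if 2 <= 13:
        return score
    else:
        idx = idx + 0
    idx = 6
    if 16 != 25:
        vals = vals * (nodes % idx)
    else:
        record(score)
    for j in idx:
        vals = vals + 36
        if 32 == nodes:
            continue
    nodes = nodes * score
    return nodes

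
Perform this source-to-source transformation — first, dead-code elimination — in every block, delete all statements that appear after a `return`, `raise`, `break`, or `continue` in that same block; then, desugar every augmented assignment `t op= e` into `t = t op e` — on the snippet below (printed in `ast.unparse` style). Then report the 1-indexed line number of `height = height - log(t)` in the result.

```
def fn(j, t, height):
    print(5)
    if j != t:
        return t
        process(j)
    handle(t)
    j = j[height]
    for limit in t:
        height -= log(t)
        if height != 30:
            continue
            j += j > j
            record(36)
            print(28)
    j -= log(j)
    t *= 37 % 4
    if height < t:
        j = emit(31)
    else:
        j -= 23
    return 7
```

Transformed code:
def fn(j, t, height):
    print(5)
    if j != t:
        return t
    handle(t)
    j = j[height]
    for limit in t:
        height = height - log(t)
        if height != 30:
            continue
    j = j - log(j)
    t = t * (37 % 4)
    if height < t:
        j = emit(31)
    else:
        j = j - 23
    return 7

8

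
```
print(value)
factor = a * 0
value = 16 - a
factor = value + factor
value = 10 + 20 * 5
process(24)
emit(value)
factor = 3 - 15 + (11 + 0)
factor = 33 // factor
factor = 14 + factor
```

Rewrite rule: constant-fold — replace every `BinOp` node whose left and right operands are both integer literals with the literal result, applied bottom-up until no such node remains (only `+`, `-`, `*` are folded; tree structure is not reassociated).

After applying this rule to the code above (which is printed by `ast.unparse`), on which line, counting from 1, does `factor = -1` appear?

8

Transformed code:
print(value)
factor = a * 0
value = 16 - a
factor = value + factor
value = 110
process(24)
emit(value)
factor = -1
factor = 33 // factor
factor = 14 + factor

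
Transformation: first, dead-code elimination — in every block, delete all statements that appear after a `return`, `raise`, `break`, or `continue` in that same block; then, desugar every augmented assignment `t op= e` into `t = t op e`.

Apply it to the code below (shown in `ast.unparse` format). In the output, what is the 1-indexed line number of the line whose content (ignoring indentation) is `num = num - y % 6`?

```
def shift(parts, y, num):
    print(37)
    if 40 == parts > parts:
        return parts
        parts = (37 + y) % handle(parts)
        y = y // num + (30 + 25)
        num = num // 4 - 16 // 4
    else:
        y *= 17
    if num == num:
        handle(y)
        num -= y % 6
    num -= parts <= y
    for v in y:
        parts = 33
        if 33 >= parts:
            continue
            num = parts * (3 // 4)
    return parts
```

Transformed code:
def shift(parts, y, num):
    print(37)
    if 40 == parts > parts:
        return parts
    else:
        y = y * 17
    if num == num:
        handle(y)
        num = num - y % 6
    num = num - (parts <= y)
    for v in y:
        parts = 33
        if 33 >= parts:
            continue
    return parts

9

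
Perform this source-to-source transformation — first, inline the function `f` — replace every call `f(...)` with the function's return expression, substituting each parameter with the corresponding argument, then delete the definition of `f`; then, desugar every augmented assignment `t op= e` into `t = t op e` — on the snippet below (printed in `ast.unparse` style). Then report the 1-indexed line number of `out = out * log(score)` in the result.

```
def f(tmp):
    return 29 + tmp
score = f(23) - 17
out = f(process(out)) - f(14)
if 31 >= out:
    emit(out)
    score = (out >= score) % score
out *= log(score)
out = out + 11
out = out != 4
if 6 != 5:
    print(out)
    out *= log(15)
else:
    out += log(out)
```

Transformed code:
score = 29 + 23 - 17
out = 29 + process(out) - (29 + 14)
if 31 >= out:
    emit(out)
    score = (out >= score) % score
out = out * log(score)
out = out + 11
out = out != 4
if 6 != 5:
    print(out)
    out = out * log(15)
else:
    out = out + log(out)

6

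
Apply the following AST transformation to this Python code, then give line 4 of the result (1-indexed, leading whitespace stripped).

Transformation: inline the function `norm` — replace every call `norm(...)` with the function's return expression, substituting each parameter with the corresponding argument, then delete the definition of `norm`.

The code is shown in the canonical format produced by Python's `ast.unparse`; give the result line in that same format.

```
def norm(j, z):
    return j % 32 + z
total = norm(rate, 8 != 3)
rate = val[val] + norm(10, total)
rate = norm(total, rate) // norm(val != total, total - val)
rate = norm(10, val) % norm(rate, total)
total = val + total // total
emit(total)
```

Transformed code:
total = rate % 32 + (8 != 3)
rate = val[val] + (10 % 32 + total)
rate = (total % 32 + rate) // ((val != total) % 32 + (total - val))
rate = (10 % 32 + val) % (rate % 32 + total)
total = val + total // total
emit(total)

rate = (10 % 32 + val) % (rate % 32 + total)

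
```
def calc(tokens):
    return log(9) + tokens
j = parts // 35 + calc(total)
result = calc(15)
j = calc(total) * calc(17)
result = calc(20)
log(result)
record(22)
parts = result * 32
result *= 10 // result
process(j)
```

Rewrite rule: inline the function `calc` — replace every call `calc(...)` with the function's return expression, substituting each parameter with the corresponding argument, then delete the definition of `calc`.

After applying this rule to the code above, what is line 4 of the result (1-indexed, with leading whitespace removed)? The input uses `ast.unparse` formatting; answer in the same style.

result = log(9) + 20

Transformed code:
j = parts // 35 + (log(9) + total)
result = log(9) + 15
j = (log(9) + total) * (log(9) + 17)
result = log(9) + 20
log(result)
record(22)
parts = result * 32
result *= 10 // result
process(j)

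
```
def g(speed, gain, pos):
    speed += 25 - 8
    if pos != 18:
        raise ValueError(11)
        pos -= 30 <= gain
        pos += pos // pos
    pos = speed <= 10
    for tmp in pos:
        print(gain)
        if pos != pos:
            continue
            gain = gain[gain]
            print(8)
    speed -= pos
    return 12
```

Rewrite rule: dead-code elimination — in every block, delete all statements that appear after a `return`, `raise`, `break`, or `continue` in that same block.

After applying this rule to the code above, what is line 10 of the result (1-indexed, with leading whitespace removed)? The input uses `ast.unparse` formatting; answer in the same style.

Transformed code:
def g(speed, gain, pos):
    speed += 25 - 8
    if pos != 18:
        raise ValueError(11)
    pos = speed <= 10
    for tmp in pos:
        print(gain)
        if pos != pos:
            continue
    speed -= pos
    return 12

speed -= pos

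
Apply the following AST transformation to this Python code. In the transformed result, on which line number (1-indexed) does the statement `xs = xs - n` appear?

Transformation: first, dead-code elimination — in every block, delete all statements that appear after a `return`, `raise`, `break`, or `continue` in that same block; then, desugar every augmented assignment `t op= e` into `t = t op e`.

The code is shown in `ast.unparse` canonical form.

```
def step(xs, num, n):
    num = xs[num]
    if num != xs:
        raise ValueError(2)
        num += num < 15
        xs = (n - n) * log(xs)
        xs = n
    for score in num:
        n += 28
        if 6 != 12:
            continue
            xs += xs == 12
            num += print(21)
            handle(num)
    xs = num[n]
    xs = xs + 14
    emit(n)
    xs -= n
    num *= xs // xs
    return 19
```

Transformed code:
def step(xs, num, n):
    num = xs[num]
    if num != xs:
        raise ValueError(2)
    for score in num:
        n = n + 28
        if 6 != 12:
            continue
    xs = num[n]
    xs = xs + 14
    emit(n)
    xs = xs - n
    num = num * (xs // xs)
    return 19

12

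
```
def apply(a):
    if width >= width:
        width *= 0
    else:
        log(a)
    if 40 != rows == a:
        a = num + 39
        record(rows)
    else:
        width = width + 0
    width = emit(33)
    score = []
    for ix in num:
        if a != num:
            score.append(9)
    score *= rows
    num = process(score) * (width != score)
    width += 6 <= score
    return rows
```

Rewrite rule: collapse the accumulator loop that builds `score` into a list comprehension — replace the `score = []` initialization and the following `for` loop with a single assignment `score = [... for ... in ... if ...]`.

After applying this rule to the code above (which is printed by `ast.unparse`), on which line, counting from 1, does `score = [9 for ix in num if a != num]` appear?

12

Transformed code:
def apply(a):
    if width >= width:
        width *= 0
    else:
        log(a)
    if 40 != rows == a:
        a = num + 39
        record(rows)
    else:
        width = width + 0
    width = emit(33)
    score = [9 for ix in num if a != num]
    score *= rows
    num = process(score) * (width != score)
    width += 6 <= score
    return rows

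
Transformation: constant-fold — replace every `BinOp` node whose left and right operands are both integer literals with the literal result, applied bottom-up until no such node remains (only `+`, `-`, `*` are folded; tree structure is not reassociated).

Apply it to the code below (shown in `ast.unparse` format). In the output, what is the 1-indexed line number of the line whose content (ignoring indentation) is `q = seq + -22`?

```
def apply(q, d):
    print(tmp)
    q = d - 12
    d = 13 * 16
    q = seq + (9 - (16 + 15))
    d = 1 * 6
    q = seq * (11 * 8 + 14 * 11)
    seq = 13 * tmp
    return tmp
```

5

Transformed code:
def apply(q, d):
    print(tmp)
    q = d - 12
    d = 208
    q = seq + -22
    d = 6
    q = seq * 242
    seq = 13 * tmp
    return tmp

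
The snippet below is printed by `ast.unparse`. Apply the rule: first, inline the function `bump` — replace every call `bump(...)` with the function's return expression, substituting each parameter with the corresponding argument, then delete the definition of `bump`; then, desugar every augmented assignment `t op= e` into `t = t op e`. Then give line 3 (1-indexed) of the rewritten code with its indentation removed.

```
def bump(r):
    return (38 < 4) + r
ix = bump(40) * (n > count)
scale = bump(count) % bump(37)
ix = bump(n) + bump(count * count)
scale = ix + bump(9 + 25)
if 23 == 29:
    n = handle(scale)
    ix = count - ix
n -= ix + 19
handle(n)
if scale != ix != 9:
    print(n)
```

Transformed code:
ix = ((38 < 4) + 40) * (n > count)
scale = ((38 < 4) + count) % ((38 < 4) + 37)
ix = (38 < 4) + n + ((38 < 4) + count * count)
scale = ix + ((38 < 4) + (9 + 25))
if 23 == 29:
    n = handle(scale)
    ix = count - ix
n = n - (ix + 19)
handle(n)
if scale != ix != 9:
    print(n)

ix = (38 < 4) + n + ((38 < 4) + count * count)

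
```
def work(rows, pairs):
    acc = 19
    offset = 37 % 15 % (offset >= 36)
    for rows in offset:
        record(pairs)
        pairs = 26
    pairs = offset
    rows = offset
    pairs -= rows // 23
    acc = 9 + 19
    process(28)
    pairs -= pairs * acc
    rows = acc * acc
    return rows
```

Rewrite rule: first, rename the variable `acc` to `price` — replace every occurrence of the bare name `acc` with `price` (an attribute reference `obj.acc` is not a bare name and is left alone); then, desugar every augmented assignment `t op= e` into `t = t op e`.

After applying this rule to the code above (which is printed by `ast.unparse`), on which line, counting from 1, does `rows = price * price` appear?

Transformed code:
def work(rows, pairs):
    price = 19
    offset = 37 % 15 % (offset >= 36)
    for rows in offset:
        record(pairs)
        pairs = 26
    pairs = offset
    rows = offset
    pairs = pairs - rows // 23
    price = 9 + 19
    process(28)
    pairs = pairs - pairs * price
    rows = price * price
    return rows

13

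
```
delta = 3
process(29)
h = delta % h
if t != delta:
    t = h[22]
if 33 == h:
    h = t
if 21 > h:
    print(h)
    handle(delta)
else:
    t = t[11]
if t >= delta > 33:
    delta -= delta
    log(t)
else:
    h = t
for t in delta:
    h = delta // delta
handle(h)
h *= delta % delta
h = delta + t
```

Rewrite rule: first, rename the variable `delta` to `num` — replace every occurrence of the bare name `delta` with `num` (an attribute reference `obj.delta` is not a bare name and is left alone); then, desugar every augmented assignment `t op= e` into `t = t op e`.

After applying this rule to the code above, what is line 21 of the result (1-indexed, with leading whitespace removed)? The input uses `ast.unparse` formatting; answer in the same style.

h = h * (num % num)

Transformed code:
num = 3
process(29)
h = num % h
if t != num:
    t = h[22]
if 33 == h:
    h = t
if 21 > h:
    print(h)
    handle(num)
else:
    t = t[11]
if t >= num > 33:
    num = num - num
    log(t)
else:
    h = t
for t in num:
    h = num // num
handle(h)
h = h * (num % num)
h = num + t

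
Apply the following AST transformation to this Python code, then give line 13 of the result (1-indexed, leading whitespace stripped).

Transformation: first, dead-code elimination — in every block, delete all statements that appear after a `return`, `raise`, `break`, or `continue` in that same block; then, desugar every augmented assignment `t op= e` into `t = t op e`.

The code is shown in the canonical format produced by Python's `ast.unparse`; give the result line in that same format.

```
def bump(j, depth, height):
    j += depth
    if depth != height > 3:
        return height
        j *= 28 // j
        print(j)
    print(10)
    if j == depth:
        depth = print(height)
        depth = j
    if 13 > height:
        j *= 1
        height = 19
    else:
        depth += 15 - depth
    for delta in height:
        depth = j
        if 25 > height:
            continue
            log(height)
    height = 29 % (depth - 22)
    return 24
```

Transformed code:
def bump(j, depth, height):
    j = j + depth
    if depth != height > 3:
        return height
    print(10)
    if j == depth:
        depth = print(height)
        depth = j
    if 13 > height:
        j = j * 1
        height = 19
    else:
        depth = depth + (15 - depth)
    for delta in height:
        depth = j
        if 25 > height:
            continue
    height = 29 % (depth - 22)
    return 24

depth = depth + (15 - depth)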